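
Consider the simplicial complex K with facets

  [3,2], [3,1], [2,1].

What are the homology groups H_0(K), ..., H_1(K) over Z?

H_0 = Z,  H_1 = Z.

Take the total order 1 < 2 < 3 on the vertex set. Then K (dimension 1) consists of the simplices:

  0-simplices (3): [1], [2], [3]
  1-simplices (3): [1,2], [1,3], [2,3]

giving chain groups C_0 ≅ Z^3, C_1 ≅ Z^3.

Boundary ∂_1: C_1 → C_0 sends each edge [p,q] (with p < q) to q − p. For instance
  ∂[1,3] = [3] − [1].
As a 3×3 matrix over Z this has rank 2, with invariant factors (1,1).

From H_k ≅ ker(∂_k) / im(∂_{k+1}) we obtain:

  H_0: rank C_0 − rank ∂_1 = 3 − 2 = 1, and the invariant factors of ∂_1 are all 1, so H_0 = Z.
  H_1: rank ker ∂_1 − rank ∂_2 = (3 − 2) − 0 = 1, and there is no ∂_2, so H_1 = Z.

As a check, the Euler characteristic is 3 − 3 = 0, which agrees with 1 − 1 = 0.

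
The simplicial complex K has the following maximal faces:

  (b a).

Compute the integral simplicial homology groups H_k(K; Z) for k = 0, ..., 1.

H_0 = Z,  H_1 = 0.

We work with the vertex ordering a < b. The simplices of K, each written with vertices in increasing order, are:

  0-simplices (2): a, b
  1-simplices (1): ab

Hence C_0 ≅ Z^2, C_1 ≅ Z^1.

∂_1: C_1 → C_0 is given by ∂[p,q] = [q] − [p]. For instance
  ∂ab = b − a.
This gives a 2×1 integer matrix of rank 1; reducing to Smith normal form yields diagonal entries (1).

Reading off H_k = ker ∂_k / im ∂_{k+1}:

  H_0: rank C_0 − rank ∂_1 = 2 − 1 = 1, and the invariant factors of ∂_1 are all 1, so H_0 = Z.
  H_1: rank ker ∂_1 − rank ∂_2 = (1 − 1) − 0 = 0, and there is no ∂_2, so H_1 = 0.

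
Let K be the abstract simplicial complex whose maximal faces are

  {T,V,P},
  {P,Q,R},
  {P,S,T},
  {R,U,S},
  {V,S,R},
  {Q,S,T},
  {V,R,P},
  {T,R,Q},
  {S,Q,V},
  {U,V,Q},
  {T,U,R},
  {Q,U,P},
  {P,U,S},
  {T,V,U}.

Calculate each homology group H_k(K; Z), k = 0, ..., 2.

Order the vertices as P < Q < R < S < T < U < V. Listing each simplex with vertices in this order, K has dimension 2 with simplices:

  0-simplices (7): P, Q, R, S, T, U, V
  1-simplices (21): PQ, PR, PS, PT, PU, PV, QR, QS, QT, QU, QV, RS, RT, RU, RV, ST, SU, SV, TU, TV, UV
  2-simplices (14): PQR, PQU, PRV, PST, PSU, PTV, QRT, QST, QSV, QUV, RSU, RSV, RTU, TUV

Hence C_0 ≅ Z^7, C_1 ≅ Z^21, C_2 ≅ Z^14.

The boundary map ∂_1: C_1 → C_0 is given by ∂[p,q] = [q] − [p].
As a 7×21 matrix over Z this has rank 6, with invariant factors (1,1,1,1,1,1).

∂_2: C_2 → C_1 sends each 2-simplex [p,q,r] to [q,r] − [p,r] + [p,q]. For instance
  ∂PST = ST − PT + PS,
  ∂PQU = QU − PU + PQ.
As a 21×14 matrix over Z this has rank 13, with invariant factors (1,1,1,1,1,1,1,1,1,1,1,1,1).

Computing H_k = (kernel of ∂_k) / (image of ∂_{k+1}):

  H_0: rank C_0 − rank ∂_1 = 7 − 6 = 1, and the invariant factors of ∂_1 are all 1, so H_0 = Z.
  H_1: rank ker ∂_1 − rank ∂_2 = (21 − 6) − 13 = 2, and the invariant factors of ∂_2 are all 1, so H_1 = Z^2.
  H_2: rank ker ∂_2 − rank ∂_3 = (14 − 13) − 0 = 1, and there is no ∂_3, so H_2 = Z.

H_0 ≅ Z,  H_1 ≅ Z^2,  H_2 ≅ Z.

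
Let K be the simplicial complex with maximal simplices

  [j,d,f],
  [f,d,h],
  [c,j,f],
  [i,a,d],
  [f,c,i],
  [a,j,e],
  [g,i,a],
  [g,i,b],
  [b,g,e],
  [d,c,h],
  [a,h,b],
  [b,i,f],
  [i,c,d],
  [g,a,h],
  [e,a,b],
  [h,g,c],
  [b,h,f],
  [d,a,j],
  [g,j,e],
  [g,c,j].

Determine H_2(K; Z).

H_2 = 0.

Order the vertices as a < b < c < d < e < f < g < h < i < j. Listing each simplex with vertices in this order, K has dimension 2 with simplices:

  0-simplices (10): a, b, c, d, e, f, g, h, i, j
  1-simplices (30): ab, ad, ae, ag, ah, ai, aj, be, bf, bg, bh, bi, cd, cf, cg, ch, ci, cj, df, dh, di, dj, eg, ej, fh, fi, fj, gh, gi, gj
  2-simplices (20): abe, abh, adi, adj, aej, agh, agi, beg, bfh, bfi, bgi, cdh, cdi, cfi, cfj, cgh, cgj, dfh, dfj, egj

Hence C_0 ≅ Z^10, C_1 ≅ Z^30, C_2 ≅ Z^20.

The boundary map ∂_1: C_1 → C_0 is given by ∂[p,q] = [q] − [p]. For instance
  ∂cg = g − c.
The resulting 10×30 matrix has rank 9, and its Smith normal form has invariant factors (1,1,1,1,1,1,1,1,1).

∂_2: C_2 → C_1 maps a triangle to the signed sum of its edges. For instance
  ∂adi = di − ai + ad,
  ∂egj = gj − ej + eg.
The resulting 30×20 matrix has rank 20, and its Smith normal form has invariant factors (1,1,1,1,1,1,1,1,1,1,1,1,1,1,1,1,1,1,1,2).

From H_k ≅ ker(∂_k) / im(∂_{k+1}) we obtain:

  H_2: rank ker ∂_2 − rank ∂_3 = (20 − 20) − 0 = 0, and there is no ∂_3, so H_2 = 0.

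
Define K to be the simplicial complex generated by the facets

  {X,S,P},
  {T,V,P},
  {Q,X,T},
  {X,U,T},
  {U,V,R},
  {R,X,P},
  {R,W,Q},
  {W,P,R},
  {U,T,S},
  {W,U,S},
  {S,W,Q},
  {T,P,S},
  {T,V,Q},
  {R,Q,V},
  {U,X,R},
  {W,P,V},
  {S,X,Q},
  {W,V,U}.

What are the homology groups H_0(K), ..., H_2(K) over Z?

We work with the vertex ordering P < Q < R < S < T < U < V < W < X. The simplices of K, each written with vertices in increasing order, are:

  0-simplices (9): P, Q, R, S, T, U, V, W, X
  1-simplices (27): PR, PS, PT, PV, PW, PX, QR, QS, QT, QV, QW, QX, RU, RV, RW, RX, ST, SU, SW, SX, TU, TV, TX, UV, UW, UX, VW
  2-simplices (18): PRW, PRX, PST, PSX, PTV, PVW, QRV, QRW, QSW, QSX, QTV, QTX, RUV, RUX, STU, SUW, TUX, UVW

so the chain groups are C_0 ≅ Z^9, C_1 ≅ Z^27, C_2 ≅ Z^18.

∂_1: C_1 → C_0 maps an edge to its endpoints' difference, ∂[p,q] = q − p.
The 9×27 boundary matrix has rank 8 and Smith normal form diag(1,1,1,1,1,1,1,1).

Boundary ∂_2: C_2 → C_1 sends each 2-simplex [p,q,r] to [q,r] − [p,r] + [p,q]. For instance
  ∂PST = ST − PT + PS,
  ∂TUX = UX − TX + TU.
This gives a 27×18 integer matrix of rank 18; reducing to Smith normal form yields diagonal entries (1,1,1,1,1,1,1,1,1,1,1,1,1,1,1,1,1,2).

Reading off H_k = ker ∂_k / im ∂_{k+1}:

  H_0: rank C_0 − rank ∂_1 = 9 − 8 = 1, and the invariant factors of ∂_1 are all 1, so H_0 = Z.
  H_1: rank ker ∂_1 − rank ∂_2 = (27 − 8) − 18 = 1, and ∂_2 has invariant factor 2 > 1, so H_1 = Z ⊕ Z_2.
  H_2: rank ker ∂_2 − rank ∂_3 = (18 − 18) − 0 = 0, and there is no ∂_3, so H_2 = 0.

H_0 ≅ Z,  H_1 ≅ Z ⊕ Z_2,  H_2 = 0.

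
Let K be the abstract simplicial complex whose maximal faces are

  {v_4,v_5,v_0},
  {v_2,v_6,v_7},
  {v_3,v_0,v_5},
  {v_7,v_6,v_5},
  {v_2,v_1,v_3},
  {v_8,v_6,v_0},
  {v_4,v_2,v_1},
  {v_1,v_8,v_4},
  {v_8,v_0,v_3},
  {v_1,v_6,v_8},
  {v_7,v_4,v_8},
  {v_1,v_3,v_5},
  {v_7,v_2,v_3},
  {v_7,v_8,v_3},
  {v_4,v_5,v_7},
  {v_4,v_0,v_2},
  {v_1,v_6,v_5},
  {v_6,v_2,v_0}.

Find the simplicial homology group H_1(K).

H_1 ≅ Z^2.

K has 9 vertices, 27 edges, 18 triangles.
rank ∂_1 = 8, rank ∂_2 = 17 ⇒ b_1 = 27 − 8 − 17 = 2; all invariant factors of ∂_2 are 1 so no torsion. So H_1 = Z^2.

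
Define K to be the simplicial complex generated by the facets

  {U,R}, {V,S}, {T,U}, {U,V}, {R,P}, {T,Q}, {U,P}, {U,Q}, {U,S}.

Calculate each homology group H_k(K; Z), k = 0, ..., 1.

H_0 ≅ Z,  H_1 ≅ Z^3.

Order the vertices as P < Q < R < S < T < U < V. Listing each simplex with vertices in this order, K has dimension 1 with simplices:

  0-simplices (7): P, Q, R, S, T, U, V
  1-simplices (9): PR, PU, QT, QU, RU, SU, SV, TU, UV

giving chain groups C_0 ≅ Z^7, C_1 ≅ Z^9.

Boundary ∂_1: C_1 → C_0 maps an edge to its endpoints' difference, ∂[p,q] = q − p. For instance
  ∂PU = U − P.
As a 7×9 matrix over Z this has rank 6, with invariant factors (1,1,1,1,1,1).

Now H_k = ker ∂_k / im ∂_{k+1}, so:

  H_0: rank C_0 − rank ∂_1 = 7 − 6 = 1, and the invariant factors of ∂_1 are all 1, so H_0 = Z.
  H_1: rank ker ∂_1 − rank ∂_2 = (9 − 6) − 0 = 3, and there is no ∂_2, so H_1 = Z^3.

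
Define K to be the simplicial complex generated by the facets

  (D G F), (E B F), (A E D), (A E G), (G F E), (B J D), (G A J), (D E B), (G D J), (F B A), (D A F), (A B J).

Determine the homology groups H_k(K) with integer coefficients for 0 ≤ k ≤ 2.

K has 7 vertices, 18 edges, 12 triangles.
rank ∂_0 = 0, rank ∂_1 = 6 ⇒ b_0 = 7 − 0 − 6 = 1; all invariant factors of ∂_1 are 1 so no torsion. So H_0 = Z.
rank ∂_1 = 6, rank ∂_2 = 12 ⇒ b_1 = 18 − 6 − 12 = 0; ∂_2 has invariant factor(s) [2] giving torsion. So H_1 = Z/2.
rank ∂_2 = 12, rank ∂_3 = 0 ⇒ b_2 = 12 − 12 − 0 = 0. So H_2 = 0.

H_0 = Z,  H_1 = Z/2,  H_2 = 0.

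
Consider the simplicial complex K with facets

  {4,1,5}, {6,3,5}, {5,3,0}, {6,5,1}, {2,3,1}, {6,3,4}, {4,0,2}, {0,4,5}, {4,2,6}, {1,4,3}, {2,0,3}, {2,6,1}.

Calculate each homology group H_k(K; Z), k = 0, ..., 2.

We work with the vertex ordering 0 < 1 < 2 < 3 < 4 < 5 < 6. The simplices of K, each written with vertices in increasing order, are:

  0-simplices (7): [0], [1], [2], [3], [4], [5], [6]
  1-simplices (18): [0,2], [0,3], [0,4], [0,5], [1,2], [1,3], [1,4], [1,5], [1,6], [2,3], [2,4], [2,6], [3,4], [3,5], [3,6], [4,5], [4,6], [5,6]
  2-simplices (12): [0,2,3], [0,2,4], [0,3,5], [0,4,5], [1,2,3], [1,2,6], [1,3,4], [1,4,5], [1,5,6], [2,4,6], [3,4,6], [3,5,6]

Hence C_0 ≅ Z^7, C_1 ≅ Z^18, C_2 ≅ Z^12.

Boundary ∂_1: C_1 → C_0 sends each edge [p,q] (with p < q) to q − p.
The resulting 7×18 matrix has rank 6, and its Smith normal form has invariant factors (1,1,1,1,1,1).

∂_2: C_2 → C_1 sends each 2-simplex [p,q,r] to [q,r] − [p,r] + [p,q]. For instance
  ∂[2,4,6] = [4,6] − [2,6] + [2,4],
  ∂[1,3,4] = [3,4] − [1,4] + [1,3].
As a 18×12 matrix over Z this has rank 12, with invariant factors (1,1,1,1,1,1,1,1,1,1,1,2).

From H_k ≅ ker(∂_k) / im(∂_{k+1}) we obtain:

  H_0: rank C_0 − rank ∂_1 = 7 − 6 = 1, and the invariant factors of ∂_1 are all 1, so H_0 = Z.
  H_1: rank ker ∂_1 − rank ∂_2 = (18 − 6) − 12 = 0, and ∂_2 has invariant factor 2 > 1, so H_1 = Z/2Z.
  H_2: rank ker ∂_2 − rank ∂_3 = (12 − 12) − 0 = 0, and there is no ∂_3, so H_2 = 0.

As a check, the Euler characteristic is 7 − 18 + 12 = 1, which agrees with 1 − 0 + 0 = 1.

H_0 = Z,  H_1 = Z/2Z,  H_2 = 0.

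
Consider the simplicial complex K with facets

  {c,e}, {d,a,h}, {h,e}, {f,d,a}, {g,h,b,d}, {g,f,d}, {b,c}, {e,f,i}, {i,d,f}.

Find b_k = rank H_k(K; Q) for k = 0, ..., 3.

b_0 = 1, b_1 = 2, b_2 = 0, b_3 = 0.

Take the total order a < b < c < d < e < f < g < h < i on the vertex set. Then K (dimension 3) consists of the simplices:

  0-simplices (9): a, b, c, d, e, f, g, h, i
  1-simplices (18): ad, af, ah, bc, bd, bg, bh, ce, df, dg, dh, di, ef, eh, ei, fg, fi, gh
  2-simplices (9): adf, adh, bdg, bdh, bgh, dfg, dfi, dgh, efi
  3-simplices (1): bdgh

giving chain groups C_0 ≅ Z^9, C_1 ≅ Z^18, C_2 ≅ Z^9, C_3 ≅ Z^1.

Boundary ∂_1: C_1 → C_0 is given by ∂[p,q] = [q] − [p]. For instance
  ∂bd = d − b.
The 9×18 boundary matrix has rank 8 and Smith normal form diag(1,1,1,1,1,1,1,1).

The boundary map ∂_2: C_2 → C_1 maps a triangle to the signed sum of its edges. For instance
  ∂dfg = fg − dg + df,
  ∂dgh = gh − dh + dg.
This gives a 18×9 integer matrix of rank 8; reducing to Smith normal form yields diagonal entries (1,1,1,1,1,1,1,1).

The boundary map ∂_3: C_3 → C_2 sends each 3-simplex σ to the alternating sum Σ_i (−1)^i (σ with its i-th vertex removed). For instance
  ∂bdgh = dgh − bgh + bdh − bdg.
As a 9×1 matrix over Z this has rank 1, with invariant factors (1).

Now H_k = ker ∂_k / im ∂_{k+1}, so:

  H_0: rank C_0 − rank ∂_1 = 9 − 8 = 1, and the invariant factors of ∂_1 are all 1, so H_0 = Z.
  H_1: rank ker ∂_1 − rank ∂_2 = (18 − 8) − 8 = 2, and the invariant factors of ∂_2 are all 1, so H_1 = Z^2.
  H_2: rank ker ∂_2 − rank ∂_3 = (9 − 8) − 1 = 0, and the invariant factors of ∂_3 are all 1, so H_2 = 0.
  H_3: rank ker ∂_3 − rank ∂_4 = (1 − 1) − 0 = 0, and there is no ∂_4, so H_3 = 0.

Hence the Betti numbers are b_0 = 1, b_1 = 2, b_2 = 0, b_3 = 0.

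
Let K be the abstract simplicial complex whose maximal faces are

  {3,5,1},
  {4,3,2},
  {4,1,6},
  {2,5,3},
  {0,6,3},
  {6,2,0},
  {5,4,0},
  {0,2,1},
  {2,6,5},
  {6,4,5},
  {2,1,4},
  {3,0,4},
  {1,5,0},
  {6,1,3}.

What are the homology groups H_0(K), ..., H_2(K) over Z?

We work with the vertex ordering 0 < 1 < 2 < 3 < 4 < 5 < 6. The simplices of K, each written with vertices in increasing order, are:

  0-simplices (7): [0], [1], [2], [3], [4], [5], [6]
  1-simplices (21): [0,1], [0,2], [0,3], [0,4], [0,5], [0,6], [1,2], [1,3], [1,4], [1,5], [1,6], [2,3], [2,4], [2,5], [2,6], [3,4], [3,5], [3,6], [4,5], [4,6], [5,6]
  2-simplices (14): [0,1,2], [0,1,5], [0,2,6], [0,3,4], [0,3,6], [0,4,5], [1,2,4], [1,3,5], [1,3,6], [1,4,6], [2,3,4], [2,3,5], [2,5,6], [4,5,6]

giving chain groups C_0 ≅ Z^7, C_1 ≅ Z^21, C_2 ≅ Z^14.

The boundary map ∂_1: C_1 → C_0 sends each edge [p,q] (with p < q) to q − p.
The 7×21 boundary matrix has rank 6 and Smith normal form diag(1,1,1,1,1,1).

The boundary map ∂_2: C_2 → C_1 sends each 2-simplex [p,q,r] to [q,r] − [p,r] + [p,q]. For instance
  ∂[4,5,6] = [5,6] − [4,6] + [4,5],
  ∂[0,1,2] = [1,2] − [0,2] + [0,1].
As a 21×14 matrix over Z this has rank 13, with invariant factors (1,1,1,1,1,1,1,1,1,1,1,1,1).

Reading off H_k = ker ∂_k / im ∂_{k+1}:

  H_0: rank C_0 − rank ∂_1 = 7 − 6 = 1, and the invariant factors of ∂_1 are all 1, so H_0 = Z.
  H_1: rank ker ∂_1 − rank ∂_2 = (21 − 6) − 13 = 2, and the invariant factors of ∂_2 are all 1, so H_1 = Z^2.
  H_2: rank ker ∂_2 − rank ∂_3 = (14 − 13) − 0 = 1, and there is no ∂_3, so H_2 = Z.

(K is a triangulation of the torus T^2.)

H_0 ≅ Z,  H_1 ≅ Z^2,  H_2 ≅ Z.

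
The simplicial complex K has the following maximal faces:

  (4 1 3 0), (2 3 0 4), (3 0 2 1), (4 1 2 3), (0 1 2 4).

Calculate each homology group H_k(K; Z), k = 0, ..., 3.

H_0 = Z,  H_1 = 0,  H_2 = 0,  H_3 = Z.

We work with the vertex ordering 0 < 1 < 2 < 3 < 4. The simplices of K, each written with vertices in increasing order, are:

  0-simplices (5): [0], [1], [2], [3], [4]
  1-simplices (10): [0,1], [0,2], [0,3], [0,4], [1,2], [1,3], [1,4], [2,3], [2,4], [3,4]
  2-simplices (10): [0,1,2], [0,1,3], [0,1,4], [0,2,3], [0,2,4], [0,3,4], [1,2,3], [1,2,4], [1,3,4], [2,3,4]
  3-simplices (5): [0,1,2,3], [0,1,2,4], [0,1,3,4], [0,2,3,4], [1,2,3,4]

Hence C_0 ≅ Z^5, C_1 ≅ Z^10, C_2 ≅ Z^10, C_3 ≅ Z^5.

The boundary map ∂_1: C_1 → C_0 is given by ∂[p,q] = [q] − [p]. For instance
  ∂[2,4] = [4] − [2].
As a 5×10 matrix over Z this has rank 4, with invariant factors (1,1,1,1).

Boundary ∂_2: C_2 → C_1 sends each 2-simplex [p,q,r] to [q,r] − [p,r] + [p,q]. For instance
  ∂[0,2,4] = [2,4] − [0,4] + [0,2],
  ∂[0,3,4] = [3,4] − [0,4] + [0,3].
The resulting 10×10 matrix has rank 6, and its Smith normal form has invariant factors (1,1,1,1,1,1).

The boundary map ∂_3: C_3 → C_2 sends each 3-simplex σ to the alternating sum Σ_i (−1)^i (σ with its i-th vertex removed). For instance
  ∂[0,1,2,3] = [1,2,3] − [0,2,3] + [0,1,3] − [0,1,2],
  ∂[0,2,3,4] = [2,3,4] − [0,3,4] + [0,2,4] − [0,2,3].
The resulting 10×5 matrix has rank 4, and its Smith normal form has invariant factors (1,1,1,1).

Now H_k = ker ∂_k / im ∂_{k+1}, so:

  H_0: rank C_0 − rank ∂_1 = 5 − 4 = 1, and the invariant factors of ∂_1 are all 1, so H_0 = Z.
  H_1: rank ker ∂_1 − rank ∂_2 = (10 − 4) − 6 = 0, and the invariant factors of ∂_2 are all 1, so H_1 = 0.
  H_2: rank ker ∂_2 − rank ∂_3 = (10 − 6) − 4 = 0, and the invariant factors of ∂_3 are all 1, so H_2 = 0.
  H_3: rank ker ∂_3 − rank ∂_4 = (5 − 4) − 0 = 1, and there is no ∂_4, so H_3 = Z.

As a check, the Euler characteristic is 5 − 10 + 10 − 5 = 0, which agrees with 1 − 0 + 0 − 1 = 0.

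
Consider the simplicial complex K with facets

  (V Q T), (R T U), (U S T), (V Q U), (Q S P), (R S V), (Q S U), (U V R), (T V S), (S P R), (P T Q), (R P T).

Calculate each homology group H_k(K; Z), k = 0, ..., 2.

H_0 ≅ Z,  H_1 ≅ Z/2Z,  H_2 = 0.

Order the vertices as P < Q < R < S < T < U < V. Listing each simplex with vertices in this order, K has dimension 2 with simplices:

  0-simplices (7): P, Q, R, S, T, U, V
  1-simplices (18): PQ, PR, PS, PT, QS, QT, QU, QV, RS, RT, RU, RV, ST, SU, SV, TU, TV, UV
  2-simplices (12): PQS, PQT, PRS, PRT, QSU, QTV, QUV, RSV, RTU, RUV, STU, STV

so the chain groups are C_0 ≅ Z^7, C_1 ≅ Z^18, C_2 ≅ Z^12.

The boundary map ∂_1: C_1 → C_0 is given by ∂[p,q] = [q] − [p].
The 7×18 boundary matrix has rank 6 and Smith normal form diag(1,1,1,1,1,1).

∂_2: C_2 → C_1 maps a triangle to the signed sum of its edges. For instance
  ∂PQS = QS − PS + PQ,
  ∂QUV = UV − QV + QU.
The resulting 18×12 matrix has rank 12, and its Smith normal form has invariant factors (1,1,1,1,1,1,1,1,1,1,1,2).

From H_k ≅ ker(∂_k) / im(∂_{k+1}) we obtain:

  H_0: rank C_0 − rank ∂_1 = 7 − 6 = 1, and the invariant factors of ∂_1 are all 1, so H_0 ≅ Z.
  H_1: rank ker ∂_1 − rank ∂_2 = (18 − 6) − 12 = 0, and ∂_2 has invariant factor 2 > 1, so H_1 ≅ Z/2Z.
  H_2: rank ker ∂_2 − rank ∂_3 = (12 − 12) − 0 = 0, and there is no ∂_3, so H_2 ≅ 0.

(K is a triangulation of the real projective plane RP^2.)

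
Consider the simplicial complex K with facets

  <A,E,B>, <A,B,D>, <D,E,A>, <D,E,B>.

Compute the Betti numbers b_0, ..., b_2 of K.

Take the total order A < B < D < E on the vertex set. Then K (dimension 2) consists of the simplices:

  0-simplices (4): A, B, D, E
  1-simplices (6): AB, AD, AE, BD, BE, DE
  2-simplices (4): ABD, ABE, ADE, BDE

giving chain groups C_0 ≅ Z^4, C_1 ≅ Z^6, C_2 ≅ Z^4.

Boundary ∂_1: C_1 → C_0 sends each edge [p,q] (with p < q) to q − p. For instance
  ∂BD = D − B.
This gives a 4×6 integer matrix of rank 3; reducing to Smith normal form yields diagonal entries (1,1,1).

Boundary ∂_2: C_2 → C_1 acts by ∂[p,q,r] = [q,r] − [p,r] + [p,q]. For instance
  ∂ABE = BE − AE + AB,
  ∂BDE = DE − BE + BD.
The resulting 6×4 matrix has rank 3, and its Smith normal form has invariant factors (1,1,1).

Now H_k = ker ∂_k / im ∂_{k+1}, so:

  H_0: rank C_0 − rank ∂_1 = 4 − 3 = 1, and the invariant factors of ∂_1 are all 1, so H_0 ≅ Z.
  H_1: rank ker ∂_1 − rank ∂_2 = (6 − 3) − 3 = 0, and the invariant factors of ∂_2 are all 1, so H_1 ≅ 0.
  H_2: rank ker ∂_2 − rank ∂_3 = (4 − 3) − 0 = 1, and there is no ∂_3, so H_2 ≅ Z.

Hence the Betti numbers are b_0 = 1, b_1 = 0, b_2 = 1.

b_0 = 1, b_1 = 0, b_2 = 1.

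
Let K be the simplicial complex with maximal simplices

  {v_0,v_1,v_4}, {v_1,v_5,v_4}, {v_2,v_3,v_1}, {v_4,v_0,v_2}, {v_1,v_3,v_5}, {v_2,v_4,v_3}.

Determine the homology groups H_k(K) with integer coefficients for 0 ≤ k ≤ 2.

H_0 ≅ Z,  H_1 ≅ Z,  H_2 = 0.

Order the vertices as v_0 < v_1 < v_2 < v_3 < v_4 < v_5. Listing each simplex with vertices in this order, K has dimension 2 with simplices:

  0-simplices (6): [v_0], [v_1], [v_2], [v_3], [v_4], [v_5]
  1-simplices (12): [v_0,v_1], [v_0,v_2], [v_0,v_4], [v_1,v_2], [v_1,v_3], [v_1,v_4], [v_1,v_5], [v_2,v_3], [v_2,v_4], [v_3,v_4], [v_3,v_5], [v_4,v_5]
  2-simplices (6): [v_0,v_1,v_4], [v_0,v_2,v_4], [v_1,v_2,v_3], [v_1,v_3,v_5], [v_1,v_4,v_5], [v_2,v_3,v_4]

so the chain groups are C_0 ≅ Z^6, C_1 ≅ Z^12, C_2 ≅ Z^6.

Boundary ∂_1: C_1 → C_0 maps an edge to its endpoints' difference, ∂[p,q] = q − p.
The resulting 6×12 matrix has rank 5, and its Smith normal form has invariant factors (1,1,1,1,1).

The boundary map ∂_2: C_2 → C_1 sends each 2-simplex [p,q,r] to [q,r] − [p,r] + [p,q]. For instance
  ∂[v_0,v_1,v_4] = [v_1,v_4] − [v_0,v_4] + [v_0,v_1],
  ∂[v_0,v_2,v_4] = [v_2,v_4] − [v_0,v_4] + [v_0,v_2].
As a 12×6 matrix over Z this has rank 6, with invariant factors (1,1,1,1,1,1).

Now H_k = ker ∂_k / im ∂_{k+1}, so:

  H_0: rank C_0 − rank ∂_1 = 6 − 5 = 1, and the invariant factors of ∂_1 are all 1, so H_0 ≅ Z.
  H_1: rank ker ∂_1 − rank ∂_2 = (12 − 5) − 6 = 1, and the invariant factors of ∂_2 are all 1, so H_1 ≅ Z.
  H_2: rank ker ∂_2 − rank ∂_3 = (6 − 6) − 0 = 0, and there is no ∂_3, so H_2 ≅ 0.

(K is a triangulation of the cylinder S^1 x I.)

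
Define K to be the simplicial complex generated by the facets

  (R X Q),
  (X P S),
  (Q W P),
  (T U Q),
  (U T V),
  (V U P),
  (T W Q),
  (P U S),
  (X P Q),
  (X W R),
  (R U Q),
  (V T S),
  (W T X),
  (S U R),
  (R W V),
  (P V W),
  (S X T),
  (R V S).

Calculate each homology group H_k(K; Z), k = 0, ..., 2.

H_0 = Z,  H_1 = Z ⊕ Z/2Z,  H_2 = 0.

Order the vertices as P < Q < R < S < T < U < V < W < X. Listing each simplex with vertices in this order, K has dimension 2 with simplices:

  0-simplices (9): P, Q, R, S, T, U, V, W, X
  1-simplices (27): PQ, PS, PU, PV, PW, PX, QR, QT, QU, QW, QX, RS, RU, RV, RW, RX, ST, SU, SV, SX, TU, TV, TW, TX, UV, VW, WX
  2-simplices (18): PQW, PQX, PSU, PSX, PUV, PVW, QRU, QRX, QTU, QTW, RSU, RSV, RVW, RWX, STV, STX, TUV, TWX

Hence C_0 ≅ Z^9, C_1 ≅ Z^27, C_2 ≅ Z^18.

Boundary ∂_1: C_1 → C_0 is given by ∂[p,q] = [q] − [p]. For instance
  ∂TV = V − T.
This gives a 9×27 integer matrix of rank 8; reducing to Smith normal form yields diagonal entries (1,1,1,1,1,1,1,1).

∂_2: C_2 → C_1 acts by ∂[p,q,r] = [q,r] − [p,r] + [p,q]. For instance
  ∂PSU = SU − PU + PS,
  ∂RSV = SV − RV + RS.
The resulting 27×18 matrix has rank 18, and its Smith normal form has invariant factors (1,1,1,1,1,1,1,1,1,1,1,1,1,1,1,1,1,2).

Computing H_k = (kernel of ∂_k) / (image of ∂_{k+1}):

  H_0: rank C_0 − rank ∂_1 = 9 − 8 = 1, and the invariant factors of ∂_1 are all 1, so H_0 = Z.
  H_1: rank ker ∂_1 − rank ∂_2 = (27 − 8) − 18 = 1, and ∂_2 has invariant factor 2 > 1, so H_1 = Z ⊕ Z/2Z.
  H_2: rank ker ∂_2 − rank ∂_3 = (18 − 18) − 0 = 0, and there is no ∂_3, so H_2 = 0.

As a check, the Euler characteristic is 9 − 27 + 18 = 0, which agrees with 1 − 1 + 0 = 0.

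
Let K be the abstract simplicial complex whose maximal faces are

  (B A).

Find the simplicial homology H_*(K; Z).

Fix the vertex order A < B and write every simplex with vertices in increasing order. Then dim K = 1 and the simplices of K are:

  0-simplices (2): A, B
  1-simplices (1): AB

Hence C_0 ≅ Z^2, C_1 ≅ Z^1.

∂_1: C_1 → C_0 sends each edge [p,q] (with p < q) to q − p. For instance
  ∂AB = B − A.
The resulting 2×1 matrix has rank 1, and its Smith normal form has invariant factors (1).

From H_k ≅ ker(∂_k) / im(∂_{k+1}) we obtain:

  H_0: rank C_0 − rank ∂_1 = 2 − 1 = 1, and the invariant factors of ∂_1 are all 1, so H_0 = Z.
  H_1: rank ker ∂_1 − rank ∂_2 = (1 − 1) − 0 = 0, and there is no ∂_2, so H_1 = 0.

As a check, the Euler characteristic is 2 − 1 = 1, which agrees with 1 − 0 = 1.
(K is a triangulation of the 1-simplex.)

H_0 = Z,  H_1 = 0.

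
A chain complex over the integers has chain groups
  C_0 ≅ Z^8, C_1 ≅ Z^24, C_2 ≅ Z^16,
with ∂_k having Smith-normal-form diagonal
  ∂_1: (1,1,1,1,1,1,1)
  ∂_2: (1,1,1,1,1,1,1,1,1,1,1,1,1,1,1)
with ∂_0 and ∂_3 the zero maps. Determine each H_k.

H_0 = Z,  H_1 = Z^2,  H_2 = Z.

H_0: b_0 = 8 − 0 − 7 = 1; torsion from ∂_1 factors > 1: none. So H_0 = Z.
H_1: b_1 = 24 − 7 − 15 = 2; torsion from ∂_2 factors > 1: none. So H_1 = Z^2.
H_2: b_2 = 16 − 15 − 0 = 1; torsion from ∂_3 factors > 1: none. So H_2 = Z.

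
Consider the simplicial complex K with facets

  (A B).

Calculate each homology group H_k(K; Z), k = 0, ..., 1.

H_0 ≅ Z,  H_1 = 0.

K has 2 vertices, 1 edge.
rank ∂_0 = 0, rank ∂_1 = 1 ⇒ b_0 = 2 − 0 − 1 = 1; all invariant factors of ∂_1 are 1 so no torsion. So H_0 ≅ Z.
rank ∂_1 = 1, rank ∂_2 = 0 ⇒ b_1 = 1 − 1 − 0 = 0. So H_1 ≅ 0.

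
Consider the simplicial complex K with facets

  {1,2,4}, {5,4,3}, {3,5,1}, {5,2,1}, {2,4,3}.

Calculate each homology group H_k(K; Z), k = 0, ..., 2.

Order the vertices as 1 < 2 < 3 < 4 < 5. Listing each simplex with vertices in this order, K has dimension 2 with simplices:

  0-simplices (5): [1], [2], [3], [4], [5]
  1-simplices (10): [1,2], [1,3], [1,4], [1,5], [2,3], [2,4], [2,5], [3,4], [3,5], [4,5]
  2-simplices (5): [1,2,4], [1,2,5], [1,3,5], [2,3,4], [3,4,5]

giving chain groups C_0 ≅ Z^5, C_1 ≅ Z^10, C_2 ≅ Z^5.

The boundary map ∂_1: C_1 → C_0 maps an edge to its endpoints' difference, ∂[p,q] = q − p.
This gives a 5×10 integer matrix of rank 4; reducing to Smith normal form yields diagonal entries (1,1,1,1).

The boundary map ∂_2: C_2 → C_1 sends each 2-simplex [p,q,r] to [q,r] − [p,r] + [p,q]. For instance
  ∂[1,3,5] = [3,5] − [1,5] + [1,3],
  ∂[2,3,4] = [3,4] − [2,4] + [2,3].
The 10×5 boundary matrix has rank 5 and Smith normal form diag(1,1,1,1,1).

Now H_k = ker ∂_k / im ∂_{k+1}, so:

  H_0: rank C_0 − rank ∂_1 = 5 − 4 = 1, and the invariant factors of ∂_1 are all 1, so H_0 ≅ Z.
  H_1: rank ker ∂_1 − rank ∂_2 = (10 − 4) − 5 = 1, and the invariant factors of ∂_2 are all 1, so H_1 ≅ Z.
  H_2: rank ker ∂_2 − rank ∂_3 = (5 − 5) − 0 = 0, and there is no ∂_3, so H_2 ≅ 0.

H_0 = Z,  H_1 = Z,  H_2 = 0.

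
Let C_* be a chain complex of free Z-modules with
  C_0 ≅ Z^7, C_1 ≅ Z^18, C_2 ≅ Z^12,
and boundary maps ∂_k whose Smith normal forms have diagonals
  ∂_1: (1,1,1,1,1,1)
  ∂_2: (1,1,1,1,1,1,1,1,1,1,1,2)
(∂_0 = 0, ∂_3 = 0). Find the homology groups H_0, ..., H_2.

H_0 = Z,  H_1 = Z/2,  H_2 = 0.

H_0: b_0 = 7 − 0 − 6 = 1; torsion from ∂_1 factors > 1: none. So H_0 = Z.
H_1: b_1 = 18 − 6 − 12 = 0; torsion from ∂_2 factors > 1: [2]. So H_1 = Z/2.
H_2: b_2 = 12 − 12 − 0 = 0; torsion from ∂_3 factors > 1: none. So H_2 = 0.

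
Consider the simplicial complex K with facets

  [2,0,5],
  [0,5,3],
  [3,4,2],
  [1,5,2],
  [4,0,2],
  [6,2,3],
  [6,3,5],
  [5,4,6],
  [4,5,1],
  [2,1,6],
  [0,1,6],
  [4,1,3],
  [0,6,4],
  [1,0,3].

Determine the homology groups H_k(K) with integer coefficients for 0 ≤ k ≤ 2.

Take the total order 0 < 1 < 2 < 3 < 4 < 5 < 6 on the vertex set. Then K (dimension 2) consists of the simplices:

  0-simplices (7): [0], [1], [2], [3], [4], [5], [6]
  1-simplices (21): [0,1], [0,2], [0,3], [0,4], [0,5], [0,6], [1,2], [1,3], [1,4], [1,5], [1,6], [2,3], [2,4], [2,5], [2,6], [3,4], [3,5], [3,6], [4,5], [4,6], [5,6]
  2-simplices (14): [0,1,3], [0,1,6], [0,2,4], [0,2,5], [0,3,5], [0,4,6], [1,2,5], [1,2,6], [1,3,4], [1,4,5], [2,3,4], [2,3,6], [3,5,6], [4,5,6]

Hence C_0 ≅ Z^7, C_1 ≅ Z^21, C_2 ≅ Z^14.

Boundary ∂_1: C_1 → C_0 sends each edge [p,q] (with p < q) to q − p.
This gives a 7×21 integer matrix of rank 6; reducing to Smith normal form yields diagonal entries (1,1,1,1,1,1).

Boundary ∂_2: C_2 → C_1 maps a triangle to the signed sum of its edges. For instance
  ∂[0,2,5] = [2,5] − [0,5] + [0,2],
  ∂[1,4,5] = [4,5] − [1,5] + [1,4].
This gives a 21×14 integer matrix of rank 13; reducing to Smith normal form yields diagonal entries (1,1,1,1,1,1,1,1,1,1,1,1,1).

Computing H_k = (kernel of ∂_k) / (image of ∂_{k+1}):

  H_0: rank C_0 − rank ∂_1 = 7 − 6 = 1, and the invariant factors of ∂_1 are all 1, so H_0 ≅ Z.
  H_1: rank ker ∂_1 − rank ∂_2 = (21 − 6) − 13 = 2, and the invariant factors of ∂_2 are all 1, so H_1 ≅ Z^2.
  H_2: rank ker ∂_2 − rank ∂_3 = (14 − 13) − 0 = 1, and there is no ∂_3, so H_2 ≅ Z.

H_0 ≅ Z,  H_1 ≅ Z^2,  H_2 ≅ Z.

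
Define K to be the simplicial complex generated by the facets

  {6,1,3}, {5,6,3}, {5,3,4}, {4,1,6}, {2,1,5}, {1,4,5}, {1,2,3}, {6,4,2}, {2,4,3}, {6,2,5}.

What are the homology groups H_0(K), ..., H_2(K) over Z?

H_0 ≅ Z,  H_1 ≅ Z/2,  H_2 = 0.

Fix the vertex order 1 < 2 < 3 < 4 < 5 < 6 and write every simplex with vertices in increasing order. Then dim K = 2 and the simplices of K are:

  0-simplices (6): [1], [2], [3], [4], [5], [6]
  1-simplices (15): [1,2], [1,3], [1,4], [1,5], [1,6], [2,3], [2,4], [2,5], [2,6], [3,4], [3,5], [3,6], [4,5], [4,6], [5,6]
  2-simplices (10): [1,2,3], [1,2,5], [1,3,6], [1,4,5], [1,4,6], [2,3,4], [2,4,6], [2,5,6], [3,4,5], [3,5,6]

giving chain groups C_0 ≅ Z^6, C_1 ≅ Z^15, C_2 ≅ Z^10.

Boundary ∂_1: C_1 → C_0 is given by ∂[p,q] = [q] − [p].
This gives a 6×15 integer matrix of rank 5; reducing to Smith normal form yields diagonal entries (1,1,1,1,1).

The boundary map ∂_2: C_2 → C_1 maps a triangle to the signed sum of its edges. For instance
  ∂[1,4,6] = [4,6] − [1,6] + [1,4],
  ∂[2,3,4] = [3,4] − [2,4] + [2,3].
The 15×10 boundary matrix has rank 10 and Smith normal form diag(1,1,1,1,1,1,1,1,1,2).

Reading off H_k = ker ∂_k / im ∂_{k+1}:

  H_0: rank C_0 − rank ∂_1 = 6 − 5 = 1, and the invariant factors of ∂_1 are all 1, so H_0 ≅ Z.
  H_1: rank ker ∂_1 − rank ∂_2 = (15 − 5) − 10 = 0, and ∂_2 has invariant factor 2 > 1, so H_1 ≅ Z/2.
  H_2: rank ker ∂_2 − rank ∂_3 = (10 − 10) − 0 = 0, and there is no ∂_3, so H_2 ≅ 0.

(K is a triangulation of the real projective plane RP^2.)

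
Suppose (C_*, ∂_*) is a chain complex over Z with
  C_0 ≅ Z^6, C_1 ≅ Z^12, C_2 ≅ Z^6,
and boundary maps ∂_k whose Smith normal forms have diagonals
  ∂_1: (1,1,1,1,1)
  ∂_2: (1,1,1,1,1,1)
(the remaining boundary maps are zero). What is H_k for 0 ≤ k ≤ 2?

H_0 = Z,  H_1 = Z,  H_2 = 0.

H_0: b_0 = 6 − 0 − 5 = 1; torsion from ∂_1 factors > 1: none. So H_0 = Z.
H_1: b_1 = 12 − 5 − 6 = 1; torsion from ∂_2 factors > 1: none. So H_1 = Z.
H_2: b_2 = 6 − 6 − 0 = 0; torsion from ∂_3 factors > 1: none. So H_2 = 0.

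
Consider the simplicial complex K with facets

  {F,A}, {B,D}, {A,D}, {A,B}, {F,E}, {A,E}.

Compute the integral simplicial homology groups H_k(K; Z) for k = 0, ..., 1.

Order the vertices as A < B < D < E < F. Listing each simplex with vertices in this order, K has dimension 1 with simplices:

  0-simplices (5): A, B, D, E, F
  1-simplices (6): AB, AD, AE, AF, BD, EF

giving chain groups C_0 ≅ Z^5, C_1 ≅ Z^6.

The boundary map ∂_1: C_1 → C_0 sends each edge [p,q] (with p < q) to q − p.
This gives a 5×6 integer matrix of rank 4; reducing to Smith normal form yields diagonal entries (1,1,1,1).

Computing H_k = (kernel of ∂_k) / (image of ∂_{k+1}):

  H_0: rank C_0 − rank ∂_1 = 5 − 4 = 1, and the invariant factors of ∂_1 are all 1, so H_0 = Z.
  H_1: rank ker ∂_1 − rank ∂_2 = (6 − 4) − 0 = 2, and there is no ∂_2, so H_1 = Z^2.

As a check, the Euler characteristic is 5 − 6 = -1, which agrees with 1 − 2 = -1.

H_0 = Z,  H_1 = Z^2.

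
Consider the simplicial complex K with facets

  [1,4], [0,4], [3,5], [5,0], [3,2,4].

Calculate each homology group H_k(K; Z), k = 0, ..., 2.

Order the vertices as 0 < 1 < 2 < 3 < 4 < 5. Listing each simplex with vertices in this order, K has dimension 2 with simplices:

  0-simplices (6): [0], [1], [2], [3], [4], [5]
  1-simplices (7): [0,4], [0,5], [1,4], [2,3], [2,4], [3,4], [3,5]
  2-simplices (1): [2,3,4]

Hence C_0 ≅ Z^6, C_1 ≅ Z^7, C_2 ≅ Z^1.

Boundary ∂_1: C_1 → C_0 maps an edge to its endpoints' difference, ∂[p,q] = q − p. For instance
  ∂[3,5] = [5] − [3].
This gives a 6×7 integer matrix of rank 5; reducing to Smith normal form yields diagonal entries (1,1,1,1,1).

∂_2: C_2 → C_1 maps a triangle to the signed sum of its edges. For instance
  ∂[2,3,4] = [3,4] − [2,4] + [2,3].
This gives a 7×1 integer matrix of rank 1; reducing to Smith normal form yields diagonal entries (1).

Now H_k = ker ∂_k / im ∂_{k+1}, so:

  H_0: rank C_0 − rank ∂_1 = 6 − 5 = 1, and the invariant factors of ∂_1 are all 1, so H_0 = Z.
  H_1: rank ker ∂_1 − rank ∂_2 = (7 − 5) − 1 = 1, and the invariant factors of ∂_2 are all 1, so H_1 = Z.
  H_2: rank ker ∂_2 − rank ∂_3 = (1 − 1) − 0 = 0, and there is no ∂_3, so H_2 = 0.

As a check, the Euler characteristic is 6 − 7 + 1 = 0, which agrees with 1 − 1 + 0 = 0.

H_0 ≅ Z,  H_1 ≅ Z,  H_2 = 0.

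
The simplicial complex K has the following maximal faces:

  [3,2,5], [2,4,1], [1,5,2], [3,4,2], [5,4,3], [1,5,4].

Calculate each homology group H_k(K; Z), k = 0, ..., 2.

Take the total order 1 < 2 < 3 < 4 < 5 on the vertex set. Then K (dimension 2) consists of the simplices:

  0-simplices (5): [1], [2], [3], [4], [5]
  1-simplices (9): [1,2], [1,4], [1,5], [2,3], [2,4], [2,5], [3,4], [3,5], [4,5]
  2-simplices (6): [1,2,4], [1,2,5], [1,4,5], [2,3,4], [2,3,5], [3,4,5]

giving chain groups C_0 ≅ Z^5, C_1 ≅ Z^9, C_2 ≅ Z^6.

The boundary map ∂_1: C_1 → C_0 is given by ∂[p,q] = [q] − [p].
As a 5×9 matrix over Z this has rank 4, with invariant factors (1,1,1,1).

The boundary map ∂_2: C_2 → C_1 sends each 2-simplex [p,q,r] to [q,r] − [p,r] + [p,q]. For instance
  ∂[1,4,5] = [4,5] − [1,5] + [1,4],
  ∂[1,2,4] = [2,4] − [1,4] + [1,2].
The 9×6 boundary matrix has rank 5 and Smith normal form diag(1,1,1,1,1).

Now H_k = ker ∂_k / im ∂_{k+1}, so:

  H_0: rank C_0 − rank ∂_1 = 5 − 4 = 1, and the invariant factors of ∂_1 are all 1, so H_0 ≅ Z.
  H_1: rank ker ∂_1 − rank ∂_2 = (9 − 4) − 5 = 0, and the invariant factors of ∂_2 are all 1, so H_1 ≅ 0.
  H_2: rank ker ∂_2 − rank ∂_3 = (6 − 5) − 0 = 1, and there is no ∂_3, so H_2 ≅ Z.

(K is a triangulation of the 2-sphere S^2.)

H_0 ≅ Z,  H_1 = 0,  H_2 ≅ Z.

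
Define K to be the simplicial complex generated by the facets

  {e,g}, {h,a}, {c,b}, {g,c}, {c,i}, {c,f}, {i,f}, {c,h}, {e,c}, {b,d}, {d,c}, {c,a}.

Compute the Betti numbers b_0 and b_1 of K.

Order the vertices as a < b < c < d < e < f < g < h < i. Listing each simplex with vertices in this order, K has dimension 1 with simplices:

  0-simplices (9): a, b, c, d, e, f, g, h, i
  1-simplices (12): ac, ah, bc, bd, cd, ce, cf, cg, ch, ci, eg, fi

Hence C_0 ≅ Z^9, C_1 ≅ Z^12.

Boundary ∂_1: C_1 → C_0 maps an edge to its endpoints' difference, ∂[p,q] = q − p. For instance
  ∂ce = e − c.
The 9×12 boundary matrix has rank 8 and Smith normal form diag(1,1,1,1,1,1,1,1).

Computing H_k = (kernel of ∂_k) / (image of ∂_{k+1}):

  H_0: rank C_0 − rank ∂_1 = 9 − 8 = 1, and the invariant factors of ∂_1 are all 1, so H_0 = Z.
  H_1: rank ker ∂_1 − rank ∂_2 = (12 − 8) − 0 = 4, and there is no ∂_2, so H_1 = Z^4.

As a check, the Euler characteristic is 9 − 12 = -3, which agrees with 1 − 4 = -3.

Hence the Betti numbers are b_0 = 1, b_1 = 4.

b_0 = 1, b_1 = 4.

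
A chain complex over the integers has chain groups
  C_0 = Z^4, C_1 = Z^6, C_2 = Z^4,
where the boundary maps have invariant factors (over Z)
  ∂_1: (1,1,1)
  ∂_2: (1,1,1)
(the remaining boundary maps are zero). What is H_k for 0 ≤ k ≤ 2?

H_0: b_0 = 4 − 0 − 3 = 1; torsion from ∂_1 factors > 1: none. So H_0 = Z.
H_1: b_1 = 6 − 3 − 3 = 0; torsion from ∂_2 factors > 1: none. So H_1 = 0.
H_2: b_2 = 4 − 3 − 0 = 1; torsion from ∂_3 factors > 1: none. So H_2 = Z.

H_0 = Z,  H_1 = 0,  H_2 = Z.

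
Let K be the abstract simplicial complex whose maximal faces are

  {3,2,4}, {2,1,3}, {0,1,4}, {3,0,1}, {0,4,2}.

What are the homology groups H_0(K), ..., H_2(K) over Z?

Order the vertices as 0 < 1 < 2 < 3 < 4. Listing each simplex with vertices in this order, K has dimension 2 with simplices:

  0-simplices (5): [0], [1], [2], [3], [4]
  1-simplices (10): [0,1], [0,2], [0,3], [0,4], [1,2], [1,3], [1,4], [2,3], [2,4], [3,4]
  2-simplices (5): [0,1,3], [0,1,4], [0,2,4], [1,2,3], [2,3,4]

Hence C_0 ≅ Z^5, C_1 ≅ Z^10, C_2 ≅ Z^5.

Boundary ∂_1: C_1 → C_0 maps an edge to its endpoints' difference, ∂[p,q] = q − p. For instance
  ∂[1,4] = [4] − [1].
As a 5×10 matrix over Z this has rank 4, with invariant factors (1,1,1,1).

The boundary map ∂_2: C_2 → C_1 acts by ∂[p,q,r] = [q,r] − [p,r] + [p,q]. For instance
  ∂[2,3,4] = [3,4] − [2,4] + [2,3],
  ∂[0,2,4] = [2,4] − [0,4] + [0,2].
The resulting 10×5 matrix has rank 5, and its Smith normal form has invariant factors (1,1,1,1,1).

Now H_k = ker ∂_k / im ∂_{k+1}, so:

  H_0: rank C_0 − rank ∂_1 = 5 − 4 = 1, and the invariant factors of ∂_1 are all 1, so H_0 = Z.
  H_1: rank ker ∂_1 − rank ∂_2 = (10 − 4) − 5 = 1, and the invariant factors of ∂_2 are all 1, so H_1 = Z.
  H_2: rank ker ∂_2 − rank ∂_3 = (5 − 5) − 0 = 0, and there is no ∂_3, so H_2 = 0.

As a check, the Euler characteristic is 5 − 10 + 5 = 0, which agrees with 1 − 1 + 0 = 0.
(K is a triangulation of the Möbius band.)

H_0 = Z,  H_1 = Z,  H_2 = 0.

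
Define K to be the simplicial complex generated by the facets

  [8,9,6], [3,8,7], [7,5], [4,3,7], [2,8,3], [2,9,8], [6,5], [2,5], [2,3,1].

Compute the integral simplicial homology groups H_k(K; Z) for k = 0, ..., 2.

H_0 = Z,  H_1 = Z^2,  H_2 = 0.

Order the vertices as 1 < 2 < 3 < 4 < 5 < 6 < 7 < 8 < 9. Listing each simplex with vertices in this order, K has dimension 2 with simplices:

  0-simplices (9): [1], [2], [3], [4], [5], [6], [7], [8], [9]
  1-simplices (16): [1,2], [1,3], [2,3], [2,5], [2,8], [2,9], [3,4], [3,7], [3,8], [4,7], [5,6], [5,7], [6,8], [6,9], [7,8], [8,9]
  2-simplices (6): [1,2,3], [2,3,8], [2,8,9], [3,4,7], [3,7,8], [6,8,9]

Hence C_0 ≅ Z^9, C_1 ≅ Z^16, C_2 ≅ Z^6.

The boundary map ∂_1: C_1 → C_0 is given by ∂[p,q] = [q] − [p]. For instance
  ∂[2,8] = [8] − [2].
The resulting 9×16 matrix has rank 8, and its Smith normal form has invariant factors (1,1,1,1,1,1,1,1).

The boundary map ∂_2: C_2 → C_1 maps a triangle to the signed sum of its edges. For instance
  ∂[3,7,8] = [7,8] − [3,8] + [3,7],
  ∂[1,2,3] = [2,3] − [1,3] + [1,2].
The 16×6 boundary matrix has rank 6 and Smith normal form diag(1,1,1,1,1,1).

Now H_k = ker ∂_k / im ∂_{k+1}, so:

  H_0: rank C_0 − rank ∂_1 = 9 − 8 = 1, and the invariant factors of ∂_1 are all 1, so H_0 = Z.
  H_1: rank ker ∂_1 − rank ∂_2 = (16 − 8) − 6 = 2, and the invariant factors of ∂_2 are all 1, so H_1 = Z^2.
  H_2: rank ker ∂_2 − rank ∂_3 = (6 − 6) − 0 = 0, and there is no ∂_3, so H_2 = 0.

As a check, the Euler characteristic is 9 − 16 + 6 = -1, which agrees with 1 − 2 + 0 = -1.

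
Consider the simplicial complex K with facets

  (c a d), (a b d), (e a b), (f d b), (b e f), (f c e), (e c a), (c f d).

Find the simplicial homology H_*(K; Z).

K has 6 vertices, 12 edges, 8 triangles.
rank ∂_0 = 0, rank ∂_1 = 5 ⇒ b_0 = 6 − 0 − 5 = 1; all invariant factors of ∂_1 are 1 so no torsion. So H_0 = Z.
rank ∂_1 = 5, rank ∂_2 = 7 ⇒ b_1 = 12 − 5 − 7 = 0; all invariant factors of ∂_2 are 1 so no torsion. So H_1 = 0.
rank ∂_2 = 7, rank ∂_3 = 0 ⇒ b_2 = 8 − 7 − 0 = 1. So H_2 = Z.

H_0 = Z,  H_1 = 0,  H_2 = Z.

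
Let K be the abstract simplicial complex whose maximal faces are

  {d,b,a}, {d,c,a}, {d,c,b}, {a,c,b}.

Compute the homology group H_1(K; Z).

H_1 = 0.

We work with the vertex ordering a < b < c < d. The simplices of K, each written with vertices in increasing order, are:

  0-simplices (4): a, b, c, d
  1-simplices (6): ab, ac, ad, bc, bd, cd
  2-simplices (4): abc, abd, acd, bcd

giving chain groups C_0 ≅ Z^4, C_1 ≅ Z^6, C_2 ≅ Z^4.

The boundary map ∂_1: C_1 → C_0 is given by ∂[p,q] = [q] − [p]. For instance
  ∂bd = d − b.
The 4×6 boundary matrix has rank 3 and Smith normal form diag(1,1,1).

The boundary map ∂_2: C_2 → C_1 sends each 2-simplex [p,q,r] to [q,r] − [p,r] + [p,q]. For instance
  ∂abd = bd − ad + ab,
  ∂acd = cd − ad + ac.
The 6×4 boundary matrix has rank 3 and Smith normal form diag(1,1,1).

Reading off H_k = ker ∂_k / im ∂_{k+1}:

  H_1: rank ker ∂_1 − rank ∂_2 = (6 − 3) − 3 = 0, and the invariant factors of ∂_2 are all 1, so H_1 ≅ 0.

(K is a triangulation of the 2-sphere S^2.)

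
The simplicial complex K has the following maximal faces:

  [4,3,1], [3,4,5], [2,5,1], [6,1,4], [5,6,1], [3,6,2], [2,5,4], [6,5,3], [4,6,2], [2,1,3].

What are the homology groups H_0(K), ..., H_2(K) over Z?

Take the total order 1 < 2 < 3 < 4 < 5 < 6 on the vertex set. Then K (dimension 2) consists of the simplices:

  0-simplices (6): [1], [2], [3], [4], [5], [6]
  1-simplices (15): [1,2], [1,3], [1,4], [1,5], [1,6], [2,3], [2,4], [2,5], [2,6], [3,4], [3,5], [3,6], [4,5], [4,6], [5,6]
  2-simplices (10): [1,2,3], [1,2,5], [1,3,4], [1,4,6], [1,5,6], [2,3,6], [2,4,5], [2,4,6], [3,4,5], [3,5,6]

giving chain groups C_0 ≅ Z^6, C_1 ≅ Z^15, C_2 ≅ Z^10.

∂_1: C_1 → C_0 is given by ∂[p,q] = [q] − [p].
The 6×15 boundary matrix has rank 5 and Smith normal form diag(1,1,1,1,1).

The boundary map ∂_2: C_2 → C_1 acts by ∂[p,q,r] = [q,r] − [p,r] + [p,q]. For instance
  ∂[2,3,6] = [3,6] − [2,6] + [2,3],
  ∂[3,4,5] = [4,5] − [3,5] + [3,4].
The 15×10 boundary matrix has rank 10 and Smith normal form diag(1,1,1,1,1,1,1,1,1,2).

From H_k ≅ ker(∂_k) / im(∂_{k+1}) we obtain:

  H_0: rank C_0 − rank ∂_1 = 6 − 5 = 1, and the invariant factors of ∂_1 are all 1, so H_0 ≅ Z.
  H_1: rank ker ∂_1 − rank ∂_2 = (15 − 5) − 10 = 0, and ∂_2 has invariant factor 2 > 1, so H_1 ≅ Z/2.
  H_2: rank ker ∂_2 − rank ∂_3 = (10 − 10) − 0 = 0, and there is no ∂_3, so H_2 ≅ 0.

H_0 ≅ Z,  H_1 ≅ Z/2,  H_2 = 0.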